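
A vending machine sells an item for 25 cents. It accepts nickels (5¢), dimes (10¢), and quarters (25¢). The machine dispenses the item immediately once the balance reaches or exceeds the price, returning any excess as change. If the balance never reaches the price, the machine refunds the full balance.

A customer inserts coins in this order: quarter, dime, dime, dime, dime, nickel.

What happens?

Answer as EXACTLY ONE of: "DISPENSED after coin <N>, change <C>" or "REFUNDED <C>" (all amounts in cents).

Answer: DISPENSED after coin 1, change 0

Derivation:
Price: 25¢
Coin 1 (quarter, 25¢): balance = 25¢
  → balance >= price → DISPENSE, change = 25 - 25 = 0¢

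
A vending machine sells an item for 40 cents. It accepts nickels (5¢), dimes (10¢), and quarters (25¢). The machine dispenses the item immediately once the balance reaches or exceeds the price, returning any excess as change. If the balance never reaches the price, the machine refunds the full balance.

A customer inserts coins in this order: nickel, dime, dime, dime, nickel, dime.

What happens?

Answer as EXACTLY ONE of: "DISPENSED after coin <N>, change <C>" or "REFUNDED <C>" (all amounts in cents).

Answer: DISPENSED after coin 5, change 0

Derivation:
Price: 40¢
Coin 1 (nickel, 5¢): balance = 5¢
Coin 2 (dime, 10¢): balance = 15¢
Coin 3 (dime, 10¢): balance = 25¢
Coin 4 (dime, 10¢): balance = 35¢
Coin 5 (nickel, 5¢): balance = 40¢
  → balance >= price → DISPENSE, change = 40 - 40 = 0¢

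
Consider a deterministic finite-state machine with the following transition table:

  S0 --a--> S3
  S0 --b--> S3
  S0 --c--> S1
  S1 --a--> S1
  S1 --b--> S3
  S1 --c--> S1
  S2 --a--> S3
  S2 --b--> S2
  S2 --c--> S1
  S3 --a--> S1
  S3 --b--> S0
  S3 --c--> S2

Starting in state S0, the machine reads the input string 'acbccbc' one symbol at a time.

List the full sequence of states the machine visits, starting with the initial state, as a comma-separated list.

Start: S0
  read 'a': S0 --a--> S3
  read 'c': S3 --c--> S2
  read 'b': S2 --b--> S2
  read 'c': S2 --c--> S1
  read 'c': S1 --c--> S1
  read 'b': S1 --b--> S3
  read 'c': S3 --c--> S2

Answer: S0, S3, S2, S2, S1, S1, S3, S2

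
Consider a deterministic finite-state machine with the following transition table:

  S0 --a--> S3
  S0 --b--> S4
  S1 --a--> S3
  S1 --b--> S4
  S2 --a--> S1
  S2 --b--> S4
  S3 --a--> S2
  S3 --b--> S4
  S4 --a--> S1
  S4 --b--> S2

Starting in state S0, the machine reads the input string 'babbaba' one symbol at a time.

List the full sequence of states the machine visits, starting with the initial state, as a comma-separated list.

Answer: S0, S4, S1, S4, S2, S1, S4, S1

Derivation:
Start: S0
  read 'b': S0 --b--> S4
  read 'a': S4 --a--> S1
  read 'b': S1 --b--> S4
  read 'b': S4 --b--> S2
  read 'a': S2 --a--> S1
  read 'b': S1 --b--> S4
  read 'a': S4 --a--> S1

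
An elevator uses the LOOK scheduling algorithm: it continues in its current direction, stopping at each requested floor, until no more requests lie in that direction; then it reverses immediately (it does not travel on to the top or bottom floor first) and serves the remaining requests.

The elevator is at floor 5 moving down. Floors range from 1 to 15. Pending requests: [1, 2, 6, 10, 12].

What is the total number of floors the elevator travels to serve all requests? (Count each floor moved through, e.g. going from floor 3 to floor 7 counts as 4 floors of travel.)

Start at floor 5 moving down, LOOK stop order: [2, 1, 6, 10, 12]
  5 → 2: |2-5| = 3, total = 3
  2 → 1: |1-2| = 1, total = 4
  1 → 6: |6-1| = 5, total = 9
  6 → 10: |10-6| = 4, total = 13
  10 → 12: |12-10| = 2, total = 15

Answer: 15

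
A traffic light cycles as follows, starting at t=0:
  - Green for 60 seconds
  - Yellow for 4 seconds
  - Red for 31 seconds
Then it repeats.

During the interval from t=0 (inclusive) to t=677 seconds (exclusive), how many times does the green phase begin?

Cycle = 60+4+31 = 95s
green phase starts at t = k*95 + 0 for k=0,1,2,...
Need k*95+0 < 677 → k < 7.126
k ∈ {0, ..., 7} → 8 starts

Answer: 8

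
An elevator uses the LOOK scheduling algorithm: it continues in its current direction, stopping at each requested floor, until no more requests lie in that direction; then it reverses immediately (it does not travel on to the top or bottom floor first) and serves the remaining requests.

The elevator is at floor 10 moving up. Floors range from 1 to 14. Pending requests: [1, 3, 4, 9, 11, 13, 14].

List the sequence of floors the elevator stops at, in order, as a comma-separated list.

Answer: 11, 13, 14, 9, 4, 3, 1

Derivation:
Current: 10, moving UP
Serve above first (ascending): [11, 13, 14]
Then reverse, serve below (descending): [9, 4, 3, 1]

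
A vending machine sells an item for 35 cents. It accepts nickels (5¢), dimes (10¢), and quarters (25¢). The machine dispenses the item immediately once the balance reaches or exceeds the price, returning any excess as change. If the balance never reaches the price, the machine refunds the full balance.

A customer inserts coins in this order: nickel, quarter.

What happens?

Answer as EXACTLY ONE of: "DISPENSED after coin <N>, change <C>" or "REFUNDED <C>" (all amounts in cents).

Price: 35¢
Coin 1 (nickel, 5¢): balance = 5¢
Coin 2 (quarter, 25¢): balance = 30¢
All coins inserted, balance 30¢ < price 35¢ → REFUND 30¢

Answer: REFUNDED 30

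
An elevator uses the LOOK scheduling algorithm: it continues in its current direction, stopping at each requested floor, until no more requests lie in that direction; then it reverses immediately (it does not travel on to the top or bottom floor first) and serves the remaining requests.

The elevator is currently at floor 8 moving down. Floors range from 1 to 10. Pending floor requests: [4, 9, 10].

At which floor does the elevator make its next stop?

Answer: 4

Derivation:
Current floor: 8, direction: down
Requests above: [9, 10]
Requests below: [4]
Moving down and requests lie below → nearest below is max([4]) = 4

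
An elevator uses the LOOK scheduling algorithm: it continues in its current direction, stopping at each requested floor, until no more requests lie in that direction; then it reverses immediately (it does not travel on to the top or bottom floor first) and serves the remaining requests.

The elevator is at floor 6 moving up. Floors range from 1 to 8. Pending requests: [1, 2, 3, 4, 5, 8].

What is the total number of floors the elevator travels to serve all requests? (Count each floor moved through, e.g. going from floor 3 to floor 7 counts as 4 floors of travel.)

Answer: 9

Derivation:
Start at floor 6 moving up, LOOK stop order: [8, 5, 4, 3, 2, 1]
  6 → 8: |8-6| = 2, total = 2
  8 → 5: |5-8| = 3, total = 5
  5 → 4: |4-5| = 1, total = 6
  4 → 3: |3-4| = 1, total = 7
  3 → 2: |2-3| = 1, total = 8
  2 → 1: |1-2| = 1, total = 9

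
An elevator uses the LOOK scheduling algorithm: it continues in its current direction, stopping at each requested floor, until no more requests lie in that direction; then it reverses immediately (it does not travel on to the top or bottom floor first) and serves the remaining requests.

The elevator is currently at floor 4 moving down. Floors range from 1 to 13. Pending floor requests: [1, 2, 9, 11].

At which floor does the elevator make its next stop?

Current floor: 4, direction: down
Requests above: [9, 11]
Requests below: [1, 2]
Moving down and requests lie below → nearest below is max([1, 2]) = 2

Answer: 2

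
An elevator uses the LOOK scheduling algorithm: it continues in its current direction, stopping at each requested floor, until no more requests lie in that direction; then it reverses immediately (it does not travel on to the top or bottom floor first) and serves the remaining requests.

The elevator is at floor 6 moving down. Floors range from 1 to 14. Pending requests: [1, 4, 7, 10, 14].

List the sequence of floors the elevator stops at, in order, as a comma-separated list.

Current: 6, moving DOWN
Serve below first (descending): [4, 1]
Then reverse, serve above (ascending): [7, 10, 14]

Answer: 4, 1, 7, 10, 14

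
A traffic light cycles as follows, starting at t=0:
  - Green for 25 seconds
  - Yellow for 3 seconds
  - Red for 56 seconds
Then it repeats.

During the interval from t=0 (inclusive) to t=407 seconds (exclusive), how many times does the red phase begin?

Answer: 5

Derivation:
Cycle = 25+3+56 = 84s
red phase starts at t = k*84 + 28 for k=0,1,2,...
Need k*84+28 < 407 → k < 4.512
k ∈ {0, ..., 4} → 5 starts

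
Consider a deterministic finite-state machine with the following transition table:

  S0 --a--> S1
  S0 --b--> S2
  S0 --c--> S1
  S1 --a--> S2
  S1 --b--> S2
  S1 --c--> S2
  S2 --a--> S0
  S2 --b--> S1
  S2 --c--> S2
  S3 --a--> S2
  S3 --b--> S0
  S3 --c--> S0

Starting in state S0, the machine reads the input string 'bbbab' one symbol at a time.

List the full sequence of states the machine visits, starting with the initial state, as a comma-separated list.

Start: S0
  read 'b': S0 --b--> S2
  read 'b': S2 --b--> S1
  read 'b': S1 --b--> S2
  read 'a': S2 --a--> S0
  read 'b': S0 --b--> S2

Answer: S0, S2, S1, S2, S0, S2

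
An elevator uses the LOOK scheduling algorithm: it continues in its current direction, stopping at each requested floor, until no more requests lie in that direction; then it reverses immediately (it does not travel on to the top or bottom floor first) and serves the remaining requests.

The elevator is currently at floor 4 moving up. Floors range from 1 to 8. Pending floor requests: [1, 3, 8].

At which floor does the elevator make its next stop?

Answer: 8

Derivation:
Current floor: 4, direction: up
Requests above: [8]
Requests below: [1, 3]
Moving up and requests lie above → nearest above is min([8]) = 8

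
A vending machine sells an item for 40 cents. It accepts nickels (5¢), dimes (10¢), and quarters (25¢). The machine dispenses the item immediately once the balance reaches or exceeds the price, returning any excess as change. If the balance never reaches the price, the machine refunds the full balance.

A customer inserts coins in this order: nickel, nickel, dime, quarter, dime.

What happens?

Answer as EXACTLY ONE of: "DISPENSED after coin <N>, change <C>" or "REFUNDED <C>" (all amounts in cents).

Answer: DISPENSED after coin 4, change 5

Derivation:
Price: 40¢
Coin 1 (nickel, 5¢): balance = 5¢
Coin 2 (nickel, 5¢): balance = 10¢
Coin 3 (dime, 10¢): balance = 20¢
Coin 4 (quarter, 25¢): balance = 45¢
  → balance >= price → DISPENSE, change = 45 - 40 = 5¢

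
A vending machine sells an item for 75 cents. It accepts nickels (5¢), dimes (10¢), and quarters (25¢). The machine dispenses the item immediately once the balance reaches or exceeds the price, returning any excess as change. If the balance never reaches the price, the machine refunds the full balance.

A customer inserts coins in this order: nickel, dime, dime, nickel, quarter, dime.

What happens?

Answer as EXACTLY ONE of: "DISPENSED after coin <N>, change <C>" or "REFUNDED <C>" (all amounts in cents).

Answer: REFUNDED 65

Derivation:
Price: 75¢
Coin 1 (nickel, 5¢): balance = 5¢
Coin 2 (dime, 10¢): balance = 15¢
Coin 3 (dime, 10¢): balance = 25¢
Coin 4 (nickel, 5¢): balance = 30¢
Coin 5 (quarter, 25¢): balance = 55¢
Coin 6 (dime, 10¢): balance = 65¢
All coins inserted, balance 65¢ < price 75¢ → REFUND 65¢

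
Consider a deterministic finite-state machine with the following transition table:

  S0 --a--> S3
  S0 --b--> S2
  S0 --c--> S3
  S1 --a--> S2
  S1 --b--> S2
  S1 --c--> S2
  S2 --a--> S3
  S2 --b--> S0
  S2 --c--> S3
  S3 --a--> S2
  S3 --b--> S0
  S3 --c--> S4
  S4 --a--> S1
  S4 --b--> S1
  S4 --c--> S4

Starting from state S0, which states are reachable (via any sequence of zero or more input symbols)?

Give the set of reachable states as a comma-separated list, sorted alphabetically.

Answer: S0, S1, S2, S3, S4

Derivation:
BFS from S0:
  visit S0: S0--a-->S3 (new), S0--b-->S2 (new), S0--c-->S3 (seen)
  visit S3: S3--a-->S2 (seen), S3--b-->S0 (seen), S3--c-->S4 (new)
  visit S2: S2--a-->S3 (seen), S2--b-->S0 (seen), S2--c-->S3 (seen)
  visit S4: S4--a-->S1 (new), S4--b-->S1 (seen), S4--c-->S4 (seen)
  visit S1: S1--a-->S2 (seen), S1--b-->S2 (seen), S1--c-->S2 (seen)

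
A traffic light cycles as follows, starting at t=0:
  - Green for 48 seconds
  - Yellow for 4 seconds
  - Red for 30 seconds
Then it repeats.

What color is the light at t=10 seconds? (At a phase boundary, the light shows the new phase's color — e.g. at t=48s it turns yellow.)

Answer: green

Derivation:
Cycle length = 48 + 4 + 30 = 82s
t = 10, phase_t = 10 mod 82 = 10
10 < 48 (green end) → GREEN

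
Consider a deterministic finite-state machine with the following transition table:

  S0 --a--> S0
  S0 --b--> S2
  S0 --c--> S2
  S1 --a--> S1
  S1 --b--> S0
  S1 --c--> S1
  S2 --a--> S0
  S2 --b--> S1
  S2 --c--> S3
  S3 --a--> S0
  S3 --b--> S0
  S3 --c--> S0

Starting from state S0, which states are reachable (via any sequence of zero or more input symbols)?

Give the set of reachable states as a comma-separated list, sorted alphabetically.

Answer: S0, S1, S2, S3

Derivation:
BFS from S0:
  visit S0: S0--a-->S0 (seen), S0--b-->S2 (new), S0--c-->S2 (seen)
  visit S2: S2--a-->S0 (seen), S2--b-->S1 (new), S2--c-->S3 (new)
  visit S1: S1--a-->S1 (seen), S1--b-->S0 (seen), S1--c-->S1 (seen)
  visit S3: S3--a-->S0 (seen), S3--b-->S0 (seen), S3--c-->S0 (seen)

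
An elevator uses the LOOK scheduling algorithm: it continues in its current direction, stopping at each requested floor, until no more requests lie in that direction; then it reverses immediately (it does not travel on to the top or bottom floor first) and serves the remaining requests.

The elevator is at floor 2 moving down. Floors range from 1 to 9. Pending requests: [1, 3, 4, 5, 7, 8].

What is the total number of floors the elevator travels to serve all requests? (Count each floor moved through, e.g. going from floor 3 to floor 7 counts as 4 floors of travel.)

Answer: 8

Derivation:
Start at floor 2 moving down, LOOK stop order: [1, 3, 4, 5, 7, 8]
  2 → 1: |1-2| = 1, total = 1
  1 → 3: |3-1| = 2, total = 3
  3 → 4: |4-3| = 1, total = 4
  4 → 5: |5-4| = 1, total = 5
  5 → 7: |7-5| = 2, total = 7
  7 → 8: |8-7| = 1, total = 8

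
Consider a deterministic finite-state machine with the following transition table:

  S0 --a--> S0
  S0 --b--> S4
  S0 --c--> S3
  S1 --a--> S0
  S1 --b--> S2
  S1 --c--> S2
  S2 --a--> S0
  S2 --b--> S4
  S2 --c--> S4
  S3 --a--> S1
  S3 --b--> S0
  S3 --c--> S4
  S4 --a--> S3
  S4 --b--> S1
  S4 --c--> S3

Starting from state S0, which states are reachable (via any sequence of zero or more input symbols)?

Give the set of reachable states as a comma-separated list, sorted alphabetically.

Answer: S0, S1, S2, S3, S4

Derivation:
BFS from S0:
  visit S0: S0--a-->S0 (seen), S0--b-->S4 (new), S0--c-->S3 (new)
  visit S4: S4--a-->S3 (seen), S4--b-->S1 (new), S4--c-->S3 (seen)
  visit S3: S3--a-->S1 (seen), S3--b-->S0 (seen), S3--c-->S4 (seen)
  visit S1: S1--a-->S0 (seen), S1--b-->S2 (new), S1--c-->S2 (seen)
  visit S2: S2--a-->S0 (seen), S2--b-->S4 (seen), S2--c-->S4 (seen)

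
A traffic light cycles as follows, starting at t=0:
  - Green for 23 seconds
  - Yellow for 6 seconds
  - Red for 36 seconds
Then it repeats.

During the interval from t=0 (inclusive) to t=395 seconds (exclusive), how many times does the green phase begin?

Answer: 7

Derivation:
Cycle = 23+6+36 = 65s
green phase starts at t = k*65 + 0 for k=0,1,2,...
Need k*65+0 < 395 → k < 6.077
k ∈ {0, ..., 6} → 7 starts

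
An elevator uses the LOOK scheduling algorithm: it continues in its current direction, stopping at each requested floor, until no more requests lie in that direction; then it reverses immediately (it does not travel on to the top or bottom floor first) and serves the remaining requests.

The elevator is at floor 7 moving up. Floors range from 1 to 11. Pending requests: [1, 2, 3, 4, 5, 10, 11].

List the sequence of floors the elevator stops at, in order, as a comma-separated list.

Answer: 10, 11, 5, 4, 3, 2, 1

Derivation:
Current: 7, moving UP
Serve above first (ascending): [10, 11]
Then reverse, serve below (descending): [5, 4, 3, 2, 1]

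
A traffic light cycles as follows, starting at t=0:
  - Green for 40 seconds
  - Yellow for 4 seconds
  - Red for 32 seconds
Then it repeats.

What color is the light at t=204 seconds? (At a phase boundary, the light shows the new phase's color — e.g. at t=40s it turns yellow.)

Cycle length = 40 + 4 + 32 = 76s
t = 204, phase_t = 204 mod 76 = 52
52 >= 44 → RED

Answer: red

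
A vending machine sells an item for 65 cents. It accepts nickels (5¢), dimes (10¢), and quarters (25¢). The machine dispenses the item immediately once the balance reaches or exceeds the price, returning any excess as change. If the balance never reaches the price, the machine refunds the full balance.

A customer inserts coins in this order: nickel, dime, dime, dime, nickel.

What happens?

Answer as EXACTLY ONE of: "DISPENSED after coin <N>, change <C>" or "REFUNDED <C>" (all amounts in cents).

Price: 65¢
Coin 1 (nickel, 5¢): balance = 5¢
Coin 2 (dime, 10¢): balance = 15¢
Coin 3 (dime, 10¢): balance = 25¢
Coin 4 (dime, 10¢): balance = 35¢
Coin 5 (nickel, 5¢): balance = 40¢
All coins inserted, balance 40¢ < price 65¢ → REFUND 40¢

Answer: REFUNDED 40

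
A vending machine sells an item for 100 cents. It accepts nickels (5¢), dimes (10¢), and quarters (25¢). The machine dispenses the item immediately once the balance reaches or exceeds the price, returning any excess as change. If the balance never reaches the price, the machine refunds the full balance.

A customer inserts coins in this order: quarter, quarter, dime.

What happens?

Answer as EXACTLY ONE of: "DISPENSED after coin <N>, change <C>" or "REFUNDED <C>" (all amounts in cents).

Price: 100¢
Coin 1 (quarter, 25¢): balance = 25¢
Coin 2 (quarter, 25¢): balance = 50¢
Coin 3 (dime, 10¢): balance = 60¢
All coins inserted, balance 60¢ < price 100¢ → REFUND 60¢

Answer: REFUNDED 60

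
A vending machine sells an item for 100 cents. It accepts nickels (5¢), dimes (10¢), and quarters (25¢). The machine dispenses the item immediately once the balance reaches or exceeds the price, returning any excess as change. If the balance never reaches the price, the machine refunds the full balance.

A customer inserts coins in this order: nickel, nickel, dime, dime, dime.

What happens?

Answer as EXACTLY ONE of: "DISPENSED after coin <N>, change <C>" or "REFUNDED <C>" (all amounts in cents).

Answer: REFUNDED 40

Derivation:
Price: 100¢
Coin 1 (nickel, 5¢): balance = 5¢
Coin 2 (nickel, 5¢): balance = 10¢
Coin 3 (dime, 10¢): balance = 20¢
Coin 4 (dime, 10¢): balance = 30¢
Coin 5 (dime, 10¢): balance = 40¢
All coins inserted, balance 40¢ < price 100¢ → REFUND 40¢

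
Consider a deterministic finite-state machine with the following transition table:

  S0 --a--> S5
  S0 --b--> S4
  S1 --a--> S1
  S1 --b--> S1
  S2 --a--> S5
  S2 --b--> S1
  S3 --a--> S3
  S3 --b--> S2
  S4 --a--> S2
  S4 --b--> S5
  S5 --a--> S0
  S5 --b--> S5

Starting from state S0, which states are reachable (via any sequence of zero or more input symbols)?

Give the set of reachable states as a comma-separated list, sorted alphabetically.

Answer: S0, S1, S2, S4, S5

Derivation:
BFS from S0:
  visit S0: S0--a-->S5 (new), S0--b-->S4 (new)
  visit S5: S5--a-->S0 (seen), S5--b-->S5 (seen)
  visit S4: S4--a-->S2 (new), S4--b-->S5 (seen)
  visit S2: S2--a-->S5 (seen), S2--b-->S1 (new)
  visit S1: S1--a-->S1 (seen), S1--b-->S1 (seen)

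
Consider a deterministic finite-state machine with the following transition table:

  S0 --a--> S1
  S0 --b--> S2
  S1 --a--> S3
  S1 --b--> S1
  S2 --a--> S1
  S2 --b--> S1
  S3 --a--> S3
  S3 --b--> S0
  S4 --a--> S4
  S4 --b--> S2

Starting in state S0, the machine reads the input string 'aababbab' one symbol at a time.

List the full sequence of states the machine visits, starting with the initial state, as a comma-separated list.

Start: S0
  read 'a': S0 --a--> S1
  read 'a': S1 --a--> S3
  read 'b': S3 --b--> S0
  read 'a': S0 --a--> S1
  read 'b': S1 --b--> S1
  read 'b': S1 --b--> S1
  read 'a': S1 --a--> S3
  read 'b': S3 --b--> S0

Answer: S0, S1, S3, S0, S1, S1, S1, S3, S0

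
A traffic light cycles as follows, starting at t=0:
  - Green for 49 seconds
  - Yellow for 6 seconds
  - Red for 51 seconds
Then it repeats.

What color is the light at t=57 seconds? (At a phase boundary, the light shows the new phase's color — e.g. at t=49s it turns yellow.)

Answer: red

Derivation:
Cycle length = 49 + 6 + 51 = 106s
t = 57, phase_t = 57 mod 106 = 57
57 >= 55 → RED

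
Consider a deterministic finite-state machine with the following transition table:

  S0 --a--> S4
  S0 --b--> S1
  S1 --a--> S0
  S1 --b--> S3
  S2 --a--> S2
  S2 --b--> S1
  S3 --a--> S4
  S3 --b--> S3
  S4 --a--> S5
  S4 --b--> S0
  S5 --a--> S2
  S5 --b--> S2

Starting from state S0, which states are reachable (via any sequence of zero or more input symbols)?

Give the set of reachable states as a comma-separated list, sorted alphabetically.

Answer: S0, S1, S2, S3, S4, S5

Derivation:
BFS from S0:
  visit S0: S0--a-->S4 (new), S0--b-->S1 (new)
  visit S4: S4--a-->S5 (new), S4--b-->S0 (seen)
  visit S1: S1--a-->S0 (seen), S1--b-->S3 (new)
  visit S5: S5--a-->S2 (new), S5--b-->S2 (seen)
  visit S3: S3--a-->S4 (seen), S3--b-->S3 (seen)
  visit S2: S2--a-->S2 (seen), S2--b-->S1 (seen)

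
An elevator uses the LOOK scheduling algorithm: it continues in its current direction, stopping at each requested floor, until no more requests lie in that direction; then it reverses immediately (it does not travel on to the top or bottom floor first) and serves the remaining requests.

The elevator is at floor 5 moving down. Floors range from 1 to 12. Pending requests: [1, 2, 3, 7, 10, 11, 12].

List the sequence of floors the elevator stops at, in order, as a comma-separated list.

Answer: 3, 2, 1, 7, 10, 11, 12

Derivation:
Current: 5, moving DOWN
Serve below first (descending): [3, 2, 1]
Then reverse, serve above (ascending): [7, 10, 11, 12]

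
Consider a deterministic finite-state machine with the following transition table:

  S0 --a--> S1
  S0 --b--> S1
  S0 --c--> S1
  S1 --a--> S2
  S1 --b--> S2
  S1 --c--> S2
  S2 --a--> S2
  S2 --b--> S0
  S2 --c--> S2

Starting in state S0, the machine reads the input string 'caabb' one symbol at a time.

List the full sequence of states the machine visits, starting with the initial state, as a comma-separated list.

Start: S0
  read 'c': S0 --c--> S1
  read 'a': S1 --a--> S2
  read 'a': S2 --a--> S2
  read 'b': S2 --b--> S0
  read 'b': S0 --b--> S1

Answer: S0, S1, S2, S2, S0, S1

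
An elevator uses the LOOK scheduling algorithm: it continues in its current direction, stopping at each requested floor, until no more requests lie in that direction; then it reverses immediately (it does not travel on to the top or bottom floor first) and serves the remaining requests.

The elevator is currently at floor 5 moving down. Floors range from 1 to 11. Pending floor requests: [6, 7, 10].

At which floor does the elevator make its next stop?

Answer: 6

Derivation:
Current floor: 5, direction: down
Requests above: [6, 7, 10]
Requests below: []
Moving down but no requests below → reverse; nearest above is min([6, 7, 10]) = 6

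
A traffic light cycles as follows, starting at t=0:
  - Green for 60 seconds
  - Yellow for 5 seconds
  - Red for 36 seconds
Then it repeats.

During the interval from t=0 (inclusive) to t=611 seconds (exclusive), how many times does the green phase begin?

Answer: 7

Derivation:
Cycle = 60+5+36 = 101s
green phase starts at t = k*101 + 0 for k=0,1,2,...
Need k*101+0 < 611 → k < 6.050
k ∈ {0, ..., 6} → 7 starts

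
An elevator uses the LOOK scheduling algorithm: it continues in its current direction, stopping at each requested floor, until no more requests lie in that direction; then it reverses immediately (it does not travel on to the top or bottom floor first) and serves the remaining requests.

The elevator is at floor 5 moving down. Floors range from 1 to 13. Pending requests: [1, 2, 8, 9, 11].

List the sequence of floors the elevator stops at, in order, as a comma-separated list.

Answer: 2, 1, 8, 9, 11

Derivation:
Current: 5, moving DOWN
Serve below first (descending): [2, 1]
Then reverse, serve above (ascending): [8, 9, 11]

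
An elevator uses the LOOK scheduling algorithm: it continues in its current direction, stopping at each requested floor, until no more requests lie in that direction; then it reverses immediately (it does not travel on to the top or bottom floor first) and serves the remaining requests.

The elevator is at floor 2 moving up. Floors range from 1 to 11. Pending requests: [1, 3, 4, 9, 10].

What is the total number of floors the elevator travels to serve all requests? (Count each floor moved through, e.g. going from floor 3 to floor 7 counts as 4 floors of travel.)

Start at floor 2 moving up, LOOK stop order: [3, 4, 9, 10, 1]
  2 → 3: |3-2| = 1, total = 1
  3 → 4: |4-3| = 1, total = 2
  4 → 9: |9-4| = 5, total = 7
  9 → 10: |10-9| = 1, total = 8
  10 → 1: |1-10| = 9, total = 17

Answer: 17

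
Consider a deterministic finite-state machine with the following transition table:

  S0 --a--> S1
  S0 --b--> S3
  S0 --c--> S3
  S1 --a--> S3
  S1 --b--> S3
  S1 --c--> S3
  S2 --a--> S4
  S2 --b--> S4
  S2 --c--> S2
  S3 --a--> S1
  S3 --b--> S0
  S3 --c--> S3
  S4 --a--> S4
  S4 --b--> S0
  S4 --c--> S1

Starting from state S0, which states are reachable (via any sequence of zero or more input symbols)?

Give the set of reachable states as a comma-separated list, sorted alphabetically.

BFS from S0:
  visit S0: S0--a-->S1 (new), S0--b-->S3 (new), S0--c-->S3 (seen)
  visit S1: S1--a-->S3 (seen), S1--b-->S3 (seen), S1--c-->S3 (seen)
  visit S3: S3--a-->S1 (seen), S3--b-->S0 (seen), S3--c-->S3 (seen)

Answer: S0, S1, S3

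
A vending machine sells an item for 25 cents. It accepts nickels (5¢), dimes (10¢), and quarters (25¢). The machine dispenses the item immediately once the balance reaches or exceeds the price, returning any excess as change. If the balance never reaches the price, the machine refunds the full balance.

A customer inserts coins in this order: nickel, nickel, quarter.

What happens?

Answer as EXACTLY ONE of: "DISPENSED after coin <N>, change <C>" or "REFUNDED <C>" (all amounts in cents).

Price: 25¢
Coin 1 (nickel, 5¢): balance = 5¢
Coin 2 (nickel, 5¢): balance = 10¢
Coin 3 (quarter, 25¢): balance = 35¢
  → balance >= price → DISPENSE, change = 35 - 25 = 10¢

Answer: DISPENSED after coin 3, change 10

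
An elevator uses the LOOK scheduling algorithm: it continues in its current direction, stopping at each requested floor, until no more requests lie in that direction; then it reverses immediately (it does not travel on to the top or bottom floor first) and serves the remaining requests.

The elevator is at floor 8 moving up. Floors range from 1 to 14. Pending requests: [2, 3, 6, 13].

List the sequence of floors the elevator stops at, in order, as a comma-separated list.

Current: 8, moving UP
Serve above first (ascending): [13]
Then reverse, serve below (descending): [6, 3, 2]

Answer: 13, 6, 3, 2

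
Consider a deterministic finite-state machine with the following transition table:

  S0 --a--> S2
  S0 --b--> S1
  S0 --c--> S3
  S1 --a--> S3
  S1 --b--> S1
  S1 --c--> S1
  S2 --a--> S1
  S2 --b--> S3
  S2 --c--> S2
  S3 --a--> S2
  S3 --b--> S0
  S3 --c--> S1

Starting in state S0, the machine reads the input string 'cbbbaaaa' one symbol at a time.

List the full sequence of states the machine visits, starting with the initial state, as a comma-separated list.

Start: S0
  read 'c': S0 --c--> S3
  read 'b': S3 --b--> S0
  read 'b': S0 --b--> S1
  read 'b': S1 --b--> S1
  read 'a': S1 --a--> S3
  read 'a': S3 --a--> S2
  read 'a': S2 --a--> S1
  read 'a': S1 --a--> S3

Answer: S0, S3, S0, S1, S1, S3, S2, S1, S3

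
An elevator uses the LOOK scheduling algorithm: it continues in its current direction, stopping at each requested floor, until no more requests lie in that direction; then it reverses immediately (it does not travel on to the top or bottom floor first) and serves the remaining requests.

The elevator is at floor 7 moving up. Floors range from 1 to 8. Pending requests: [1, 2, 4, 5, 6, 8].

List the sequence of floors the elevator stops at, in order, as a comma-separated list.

Answer: 8, 6, 5, 4, 2, 1

Derivation:
Current: 7, moving UP
Serve above first (ascending): [8]
Then reverse, serve below (descending): [6, 5, 4, 2, 1]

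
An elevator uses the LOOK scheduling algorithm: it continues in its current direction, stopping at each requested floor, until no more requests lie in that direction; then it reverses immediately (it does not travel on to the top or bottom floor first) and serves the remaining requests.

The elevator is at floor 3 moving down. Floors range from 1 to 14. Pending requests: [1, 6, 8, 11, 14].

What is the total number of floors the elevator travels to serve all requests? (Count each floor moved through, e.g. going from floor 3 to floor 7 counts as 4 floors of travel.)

Answer: 15

Derivation:
Start at floor 3 moving down, LOOK stop order: [1, 6, 8, 11, 14]
  3 → 1: |1-3| = 2, total = 2
  1 → 6: |6-1| = 5, total = 7
  6 → 8: |8-6| = 2, total = 9
  8 → 11: |11-8| = 3, total = 12
  11 → 14: |14-11| = 3, total = 15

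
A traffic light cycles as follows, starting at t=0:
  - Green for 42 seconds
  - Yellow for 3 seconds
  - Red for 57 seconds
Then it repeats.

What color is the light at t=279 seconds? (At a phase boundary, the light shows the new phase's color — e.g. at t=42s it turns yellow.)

Answer: red

Derivation:
Cycle length = 42 + 3 + 57 = 102s
t = 279, phase_t = 279 mod 102 = 75
75 >= 45 → RED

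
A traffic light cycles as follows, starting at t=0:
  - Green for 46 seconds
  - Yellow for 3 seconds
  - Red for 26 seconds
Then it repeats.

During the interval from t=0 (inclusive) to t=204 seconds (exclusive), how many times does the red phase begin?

Answer: 3

Derivation:
Cycle = 46+3+26 = 75s
red phase starts at t = k*75 + 49 for k=0,1,2,...
Need k*75+49 < 204 → k < 2.067
k ∈ {0, ..., 2} → 3 starts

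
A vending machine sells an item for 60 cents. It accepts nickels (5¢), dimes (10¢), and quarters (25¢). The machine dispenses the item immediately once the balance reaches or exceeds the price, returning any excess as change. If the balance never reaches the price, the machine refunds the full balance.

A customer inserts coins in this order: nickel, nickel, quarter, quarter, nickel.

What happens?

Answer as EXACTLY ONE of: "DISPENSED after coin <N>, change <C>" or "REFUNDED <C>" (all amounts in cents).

Answer: DISPENSED after coin 4, change 0

Derivation:
Price: 60¢
Coin 1 (nickel, 5¢): balance = 5¢
Coin 2 (nickel, 5¢): balance = 10¢
Coin 3 (quarter, 25¢): balance = 35¢
Coin 4 (quarter, 25¢): balance = 60¢
  → balance >= price → DISPENSE, change = 60 - 60 = 0¢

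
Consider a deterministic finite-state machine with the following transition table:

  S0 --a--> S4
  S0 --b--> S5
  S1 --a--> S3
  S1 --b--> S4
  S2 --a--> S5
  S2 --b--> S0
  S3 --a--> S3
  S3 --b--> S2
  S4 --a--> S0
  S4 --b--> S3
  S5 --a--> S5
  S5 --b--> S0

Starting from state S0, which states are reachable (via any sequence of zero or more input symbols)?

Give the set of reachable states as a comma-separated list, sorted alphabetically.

BFS from S0:
  visit S0: S0--a-->S4 (new), S0--b-->S5 (new)
  visit S4: S4--a-->S0 (seen), S4--b-->S3 (new)
  visit S5: S5--a-->S5 (seen), S5--b-->S0 (seen)
  visit S3: S3--a-->S3 (seen), S3--b-->S2 (new)
  visit S2: S2--a-->S5 (seen), S2--b-->S0 (seen)

Answer: S0, S2, S3, S4, S5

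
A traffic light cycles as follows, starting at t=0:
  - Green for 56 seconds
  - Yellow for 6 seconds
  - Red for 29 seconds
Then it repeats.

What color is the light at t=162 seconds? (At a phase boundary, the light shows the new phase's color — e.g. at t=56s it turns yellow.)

Cycle length = 56 + 6 + 29 = 91s
t = 162, phase_t = 162 mod 91 = 71
71 >= 62 → RED

Answer: red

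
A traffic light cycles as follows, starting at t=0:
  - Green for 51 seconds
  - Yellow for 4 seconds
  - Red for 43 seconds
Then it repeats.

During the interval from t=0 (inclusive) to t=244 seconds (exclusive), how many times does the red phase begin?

Cycle = 51+4+43 = 98s
red phase starts at t = k*98 + 55 for k=0,1,2,...
Need k*98+55 < 244 → k < 1.929
k ∈ {0, ..., 1} → 2 starts

Answer: 2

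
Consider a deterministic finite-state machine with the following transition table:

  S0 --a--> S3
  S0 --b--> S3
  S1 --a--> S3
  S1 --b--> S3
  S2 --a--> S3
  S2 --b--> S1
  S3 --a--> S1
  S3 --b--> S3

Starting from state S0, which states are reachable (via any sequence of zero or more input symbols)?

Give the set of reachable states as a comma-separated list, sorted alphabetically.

BFS from S0:
  visit S0: S0--a-->S3 (new), S0--b-->S3 (seen)
  visit S3: S3--a-->S1 (new), S3--b-->S3 (seen)
  visit S1: S1--a-->S3 (seen), S1--b-->S3 (seen)

Answer: S0, S1, S3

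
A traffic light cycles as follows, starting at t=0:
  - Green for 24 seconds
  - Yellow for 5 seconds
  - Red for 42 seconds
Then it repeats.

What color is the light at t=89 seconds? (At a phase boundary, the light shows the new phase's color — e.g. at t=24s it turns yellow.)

Cycle length = 24 + 5 + 42 = 71s
t = 89, phase_t = 89 mod 71 = 18
18 < 24 (green end) → GREEN

Answer: green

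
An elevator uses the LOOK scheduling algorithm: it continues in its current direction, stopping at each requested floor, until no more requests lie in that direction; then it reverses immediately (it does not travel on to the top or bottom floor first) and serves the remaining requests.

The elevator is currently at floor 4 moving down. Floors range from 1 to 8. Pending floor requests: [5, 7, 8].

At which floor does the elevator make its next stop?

Answer: 5

Derivation:
Current floor: 4, direction: down
Requests above: [5, 7, 8]
Requests below: []
Moving down but no requests below → reverse; nearest above is min([5, 7, 8]) = 5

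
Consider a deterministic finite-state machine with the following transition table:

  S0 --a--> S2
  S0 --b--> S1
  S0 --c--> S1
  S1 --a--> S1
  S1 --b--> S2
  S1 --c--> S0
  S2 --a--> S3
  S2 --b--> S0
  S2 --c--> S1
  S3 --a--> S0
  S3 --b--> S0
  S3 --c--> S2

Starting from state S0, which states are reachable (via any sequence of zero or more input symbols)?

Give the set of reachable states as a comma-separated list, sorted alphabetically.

BFS from S0:
  visit S0: S0--a-->S2 (new), S0--b-->S1 (new), S0--c-->S1 (seen)
  visit S2: S2--a-->S3 (new), S2--b-->S0 (seen), S2--c-->S1 (seen)
  visit S1: S1--a-->S1 (seen), S1--b-->S2 (seen), S1--c-->S0 (seen)
  visit S3: S3--a-->S0 (seen), S3--b-->S0 (seen), S3--c-->S2 (seen)

Answer: S0, S1, S2, S3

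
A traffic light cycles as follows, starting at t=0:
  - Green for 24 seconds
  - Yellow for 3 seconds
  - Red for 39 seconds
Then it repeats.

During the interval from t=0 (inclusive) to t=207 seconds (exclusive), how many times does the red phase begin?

Cycle = 24+3+39 = 66s
red phase starts at t = k*66 + 27 for k=0,1,2,...
Need k*66+27 < 207 → k < 2.727
k ∈ {0, ..., 2} → 3 starts

Answer: 3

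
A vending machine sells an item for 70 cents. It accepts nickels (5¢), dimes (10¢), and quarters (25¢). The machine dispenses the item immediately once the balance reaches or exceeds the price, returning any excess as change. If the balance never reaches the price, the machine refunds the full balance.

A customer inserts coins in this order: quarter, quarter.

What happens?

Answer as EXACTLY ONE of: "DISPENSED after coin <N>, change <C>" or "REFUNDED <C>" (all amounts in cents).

Answer: REFUNDED 50

Derivation:
Price: 70¢
Coin 1 (quarter, 25¢): balance = 25¢
Coin 2 (quarter, 25¢): balance = 50¢
All coins inserted, balance 50¢ < price 70¢ → REFUND 50¢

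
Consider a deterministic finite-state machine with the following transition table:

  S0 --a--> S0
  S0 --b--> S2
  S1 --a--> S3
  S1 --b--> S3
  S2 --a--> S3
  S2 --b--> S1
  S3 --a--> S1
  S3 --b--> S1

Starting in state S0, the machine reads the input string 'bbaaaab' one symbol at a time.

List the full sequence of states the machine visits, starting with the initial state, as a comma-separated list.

Start: S0
  read 'b': S0 --b--> S2
  read 'b': S2 --b--> S1
  read 'a': S1 --a--> S3
  read 'a': S3 --a--> S1
  read 'a': S1 --a--> S3
  read 'a': S3 --a--> S1
  read 'b': S1 --b--> S3

Answer: S0, S2, S1, S3, S1, S3, S1, S3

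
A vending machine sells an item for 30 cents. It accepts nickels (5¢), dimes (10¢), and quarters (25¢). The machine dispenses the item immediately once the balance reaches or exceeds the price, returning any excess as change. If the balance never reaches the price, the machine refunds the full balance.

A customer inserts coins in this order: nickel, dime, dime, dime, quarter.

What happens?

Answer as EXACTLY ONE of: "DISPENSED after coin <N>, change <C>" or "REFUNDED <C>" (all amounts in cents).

Price: 30¢
Coin 1 (nickel, 5¢): balance = 5¢
Coin 2 (dime, 10¢): balance = 15¢
Coin 3 (dime, 10¢): balance = 25¢
Coin 4 (dime, 10¢): balance = 35¢
  → balance >= price → DISPENSE, change = 35 - 30 = 5¢

Answer: DISPENSED after coin 4, change 5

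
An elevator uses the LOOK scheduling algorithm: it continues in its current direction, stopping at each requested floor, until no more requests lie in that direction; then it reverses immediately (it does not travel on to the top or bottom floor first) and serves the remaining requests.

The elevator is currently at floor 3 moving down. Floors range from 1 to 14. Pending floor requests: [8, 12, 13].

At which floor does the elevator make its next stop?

Answer: 8

Derivation:
Current floor: 3, direction: down
Requests above: [8, 12, 13]
Requests below: []
Moving down but no requests below → reverse; nearest above is min([8, 12, 13]) = 8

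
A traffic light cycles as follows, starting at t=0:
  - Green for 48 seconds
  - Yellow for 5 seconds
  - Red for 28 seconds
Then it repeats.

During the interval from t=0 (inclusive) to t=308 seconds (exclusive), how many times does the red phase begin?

Answer: 4

Derivation:
Cycle = 48+5+28 = 81s
red phase starts at t = k*81 + 53 for k=0,1,2,...
Need k*81+53 < 308 → k < 3.148
k ∈ {0, ..., 3} → 4 starts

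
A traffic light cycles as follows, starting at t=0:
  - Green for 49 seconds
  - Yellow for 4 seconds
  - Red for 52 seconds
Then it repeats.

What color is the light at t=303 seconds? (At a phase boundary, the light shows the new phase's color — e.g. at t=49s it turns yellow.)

Answer: red

Derivation:
Cycle length = 49 + 4 + 52 = 105s
t = 303, phase_t = 303 mod 105 = 93
93 >= 53 → RED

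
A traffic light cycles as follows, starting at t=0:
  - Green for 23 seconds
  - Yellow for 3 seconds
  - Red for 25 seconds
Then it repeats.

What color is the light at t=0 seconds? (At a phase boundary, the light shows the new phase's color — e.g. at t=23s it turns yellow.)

Answer: green

Derivation:
Cycle length = 23 + 3 + 25 = 51s
t = 0, phase_t = 0 mod 51 = 0
0 < 23 (green end) → GREEN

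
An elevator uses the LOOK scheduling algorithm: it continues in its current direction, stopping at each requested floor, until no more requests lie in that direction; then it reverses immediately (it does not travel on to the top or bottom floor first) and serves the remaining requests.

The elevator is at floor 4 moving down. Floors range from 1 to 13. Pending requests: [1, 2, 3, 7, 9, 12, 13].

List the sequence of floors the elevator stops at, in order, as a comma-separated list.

Current: 4, moving DOWN
Serve below first (descending): [3, 2, 1]
Then reverse, serve above (ascending): [7, 9, 12, 13]

Answer: 3, 2, 1, 7, 9, 12, 13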